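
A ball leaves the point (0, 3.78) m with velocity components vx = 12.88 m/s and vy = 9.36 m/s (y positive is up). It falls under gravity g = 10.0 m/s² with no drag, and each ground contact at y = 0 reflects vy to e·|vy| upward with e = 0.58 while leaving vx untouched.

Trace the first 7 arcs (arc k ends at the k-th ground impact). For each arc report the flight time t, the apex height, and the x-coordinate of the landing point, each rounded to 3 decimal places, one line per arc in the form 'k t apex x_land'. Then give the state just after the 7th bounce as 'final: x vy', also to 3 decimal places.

Arc 1: start y=3.780, vy=9.360 → t=2.214, apex=8.160, x_land=28.510, impact vy=-12.775
  bounce: vy ← 0.58·12.775 = 7.410
Arc 2: start y=0.000, vy=7.410 → t=1.482, apex=2.745, x_land=47.598, impact vy=-7.410
  bounce: vy ← 0.58·7.410 = 4.298
Arc 3: start y=0.000, vy=4.298 → t=0.860, apex=0.923, x_land=58.668, impact vy=-4.298
  bounce: vy ← 0.58·4.298 = 2.493
Arc 4: start y=0.000, vy=2.493 → t=0.499, apex=0.311, x_land=65.089, impact vy=-2.493
  bounce: vy ← 0.58·2.493 = 1.446
Arc 5: start y=0.000, vy=1.446 → t=0.289, apex=0.105, x_land=68.814, impact vy=-1.446
  bounce: vy ← 0.58·1.446 = 0.839
Arc 6: start y=0.000, vy=0.839 → t=0.168, apex=0.035, x_land=70.974, impact vy=-0.839
  bounce: vy ← 0.58·0.839 = 0.486
Arc 7: start y=0.000, vy=0.486 → t=0.097, apex=0.012, x_land=72.226, impact vy=-0.486
  bounce: vy ← 0.58·0.486 = 0.282

1 2.214 8.160 28.510
2 1.482 2.745 47.598
3 0.860 0.923 58.668
4 0.499 0.311 65.089
5 0.289 0.105 68.814
6 0.168 0.035 70.974
7 0.097 0.012 72.226
final: 72.226 0.282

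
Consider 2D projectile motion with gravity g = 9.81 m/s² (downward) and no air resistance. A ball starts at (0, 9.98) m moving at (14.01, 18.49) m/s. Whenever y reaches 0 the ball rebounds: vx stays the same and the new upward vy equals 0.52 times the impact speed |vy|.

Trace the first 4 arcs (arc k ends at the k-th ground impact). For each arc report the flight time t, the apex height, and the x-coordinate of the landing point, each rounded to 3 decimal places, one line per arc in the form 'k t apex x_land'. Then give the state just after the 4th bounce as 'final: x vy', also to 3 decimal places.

1 4.249 27.405 59.522
2 2.458 7.410 93.962
3 1.278 2.004 111.871
4 0.665 0.542 121.184
final: 121.184 1.695

Arc 1: start y=9.980, vy=18.490 → t=4.249, apex=27.405, x_land=59.522, impact vy=-23.188
  bounce: vy ← 0.52·23.188 = 12.058
Arc 2: start y=0.000, vy=12.058 → t=2.458, apex=7.410, x_land=93.962, impact vy=-12.058
  bounce: vy ← 0.52·12.058 = 6.270
Arc 3: start y=0.000, vy=6.270 → t=1.278, apex=2.004, x_land=111.871, impact vy=-6.270
  bounce: vy ← 0.52·6.270 = 3.260
Arc 4: start y=0.000, vy=3.260 → t=0.665, apex=0.542, x_land=121.184, impact vy=-3.260
  bounce: vy ← 0.52·3.260 = 1.695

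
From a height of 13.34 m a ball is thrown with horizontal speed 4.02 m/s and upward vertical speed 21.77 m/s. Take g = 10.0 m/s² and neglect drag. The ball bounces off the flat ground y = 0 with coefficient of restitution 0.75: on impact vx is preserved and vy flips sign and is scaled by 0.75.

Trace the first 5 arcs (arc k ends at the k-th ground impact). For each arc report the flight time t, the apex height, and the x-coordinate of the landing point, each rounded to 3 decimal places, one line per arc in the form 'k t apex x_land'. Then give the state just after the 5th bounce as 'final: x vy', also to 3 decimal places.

Arc 1: start y=13.340, vy=21.770 → t=4.899, apex=37.037, x_land=19.693, impact vy=-27.216
  bounce: vy ← 0.75·27.216 = 20.412
Arc 2: start y=0.000, vy=20.412 → t=4.082, apex=20.833, x_land=36.104, impact vy=-20.412
  bounce: vy ← 0.75·20.412 = 15.309
Arc 3: start y=0.000, vy=15.309 → t=3.062, apex=11.719, x_land=48.413, impact vy=-15.309
  bounce: vy ← 0.75·15.309 = 11.482
Arc 4: start y=0.000, vy=11.482 → t=2.296, apex=6.592, x_land=57.644, impact vy=-11.482
  bounce: vy ← 0.75·11.482 = 8.611
Arc 5: start y=0.000, vy=8.611 → t=1.722, apex=3.708, x_land=64.568, impact vy=-8.611
  bounce: vy ← 0.75·8.611 = 6.459

1 4.899 37.037 19.693
2 4.082 20.833 36.104
3 3.062 11.719 48.413
4 2.296 6.592 57.644
5 1.722 3.708 64.568
final: 64.568 6.459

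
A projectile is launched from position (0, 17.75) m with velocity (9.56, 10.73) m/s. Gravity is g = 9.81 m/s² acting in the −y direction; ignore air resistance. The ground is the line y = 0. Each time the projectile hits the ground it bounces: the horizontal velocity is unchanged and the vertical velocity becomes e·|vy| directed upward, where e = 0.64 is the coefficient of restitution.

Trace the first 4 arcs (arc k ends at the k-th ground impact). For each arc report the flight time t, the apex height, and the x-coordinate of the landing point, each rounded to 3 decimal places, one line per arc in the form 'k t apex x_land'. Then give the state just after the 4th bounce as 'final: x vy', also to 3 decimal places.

Arc 1: start y=17.750, vy=10.730 → t=3.288, apex=23.618, x_land=31.434, impact vy=-21.526
  bounce: vy ← 0.64·21.526 = 13.777
Arc 2: start y=0.000, vy=13.777 → t=2.809, apex=9.674, x_land=58.286, impact vy=-13.777
  bounce: vy ← 0.64·13.777 = 8.817
Arc 3: start y=0.000, vy=8.817 → t=1.798, apex=3.962, x_land=75.471, impact vy=-8.817
  bounce: vy ← 0.64·8.817 = 5.643
Arc 4: start y=0.000, vy=5.643 → t=1.150, apex=1.623, x_land=86.470, impact vy=-5.643
  bounce: vy ← 0.64·5.643 = 3.612

1 3.288 23.618 31.434
2 2.809 9.674 58.286
3 1.798 3.962 75.471
4 1.150 1.623 86.470
final: 86.470 3.612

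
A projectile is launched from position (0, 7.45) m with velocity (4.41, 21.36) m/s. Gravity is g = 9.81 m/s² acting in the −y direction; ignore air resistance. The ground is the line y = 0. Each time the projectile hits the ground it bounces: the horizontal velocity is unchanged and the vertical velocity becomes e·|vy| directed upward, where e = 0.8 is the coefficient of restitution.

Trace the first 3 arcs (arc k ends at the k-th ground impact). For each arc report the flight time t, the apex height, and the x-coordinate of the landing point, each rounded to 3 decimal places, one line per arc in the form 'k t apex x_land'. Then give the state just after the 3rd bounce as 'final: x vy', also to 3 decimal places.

1 4.679 30.704 20.636
2 4.003 19.651 38.290
3 3.203 12.576 52.413
final: 52.413 12.567

Arc 1: start y=7.450, vy=21.360 → t=4.679, apex=30.704, x_land=20.636, impact vy=-24.544
  bounce: vy ← 0.8·24.544 = 19.635
Arc 2: start y=0.000, vy=19.635 → t=4.003, apex=19.651, x_land=38.290, impact vy=-19.635
  bounce: vy ← 0.8·19.635 = 15.708
Arc 3: start y=0.000, vy=15.708 → t=3.203, apex=12.576, x_land=52.413, impact vy=-15.708
  bounce: vy ← 0.8·15.708 = 12.567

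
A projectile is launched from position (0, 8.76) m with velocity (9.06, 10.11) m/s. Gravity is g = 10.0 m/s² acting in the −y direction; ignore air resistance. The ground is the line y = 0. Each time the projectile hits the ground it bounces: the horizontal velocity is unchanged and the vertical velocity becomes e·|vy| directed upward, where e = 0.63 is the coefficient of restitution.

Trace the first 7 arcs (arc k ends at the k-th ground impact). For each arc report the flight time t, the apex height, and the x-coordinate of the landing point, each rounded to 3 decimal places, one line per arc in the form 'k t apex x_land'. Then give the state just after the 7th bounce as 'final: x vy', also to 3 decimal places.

1 2.677 13.871 24.250
2 2.099 5.505 43.263
3 1.322 2.185 55.242
4 0.833 0.867 62.788
5 0.525 0.344 67.542
6 0.331 0.137 70.538
7 0.208 0.054 72.425
final: 72.425 0.656

Arc 1: start y=8.760, vy=10.110 → t=2.677, apex=13.871, x_land=24.250, impact vy=-16.656
  bounce: vy ← 0.63·16.656 = 10.493
Arc 2: start y=0.000, vy=10.493 → t=2.099, apex=5.505, x_land=43.263, impact vy=-10.493
  bounce: vy ← 0.63·10.493 = 6.611
Arc 3: start y=0.000, vy=6.611 → t=1.322, apex=2.185, x_land=55.242, impact vy=-6.611
  bounce: vy ← 0.63·6.611 = 4.165
Arc 4: start y=0.000, vy=4.165 → t=0.833, apex=0.867, x_land=62.788, impact vy=-4.165
  bounce: vy ← 0.63·4.165 = 2.624
Arc 5: start y=0.000, vy=2.624 → t=0.525, apex=0.344, x_land=67.542, impact vy=-2.624
  bounce: vy ← 0.63·2.624 = 1.653
Arc 6: start y=0.000, vy=1.653 → t=0.331, apex=0.137, x_land=70.538, impact vy=-1.653
  bounce: vy ← 0.63·1.653 = 1.041
Arc 7: start y=0.000, vy=1.041 → t=0.208, apex=0.054, x_land=72.425, impact vy=-1.041
  bounce: vy ← 0.63·1.041 = 0.656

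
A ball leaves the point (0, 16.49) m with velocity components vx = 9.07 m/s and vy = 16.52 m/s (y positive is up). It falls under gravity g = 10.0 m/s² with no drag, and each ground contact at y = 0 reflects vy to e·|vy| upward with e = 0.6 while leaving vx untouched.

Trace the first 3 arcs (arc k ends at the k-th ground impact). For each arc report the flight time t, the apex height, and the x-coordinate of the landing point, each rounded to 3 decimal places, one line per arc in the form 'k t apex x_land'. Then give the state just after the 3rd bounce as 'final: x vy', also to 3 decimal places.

1 4.107 30.136 37.251
2 2.946 10.849 63.971
3 1.768 3.906 80.003
final: 80.003 5.303

Arc 1: start y=16.490, vy=16.520 → t=4.107, apex=30.136, x_land=37.251, impact vy=-24.550
  bounce: vy ← 0.6·24.550 = 14.730
Arc 2: start y=0.000, vy=14.730 → t=2.946, apex=10.849, x_land=63.971, impact vy=-14.730
  bounce: vy ← 0.6·14.730 = 8.838
Arc 3: start y=0.000, vy=8.838 → t=1.768, apex=3.906, x_land=80.003, impact vy=-8.838
  bounce: vy ← 0.6·8.838 = 5.303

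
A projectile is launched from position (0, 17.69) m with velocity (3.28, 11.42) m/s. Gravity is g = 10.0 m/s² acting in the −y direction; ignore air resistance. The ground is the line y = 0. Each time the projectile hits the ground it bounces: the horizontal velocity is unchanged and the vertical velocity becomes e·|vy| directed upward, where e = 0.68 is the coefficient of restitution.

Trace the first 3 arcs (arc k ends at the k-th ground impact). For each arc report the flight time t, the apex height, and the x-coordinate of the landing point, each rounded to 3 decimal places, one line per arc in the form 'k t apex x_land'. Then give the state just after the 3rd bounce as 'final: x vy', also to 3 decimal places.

Arc 1: start y=17.690, vy=11.420 → t=3.342, apex=24.211, x_land=10.963, impact vy=-22.005
  bounce: vy ← 0.68·22.005 = 14.963
Arc 2: start y=0.000, vy=14.963 → t=2.993, apex=11.195, x_land=20.779, impact vy=-14.963
  bounce: vy ← 0.68·14.963 = 10.175
Arc 3: start y=0.000, vy=10.175 → t=2.035, apex=5.177, x_land=27.454, impact vy=-10.175
  bounce: vy ← 0.68·10.175 = 6.919

1 3.342 24.211 10.963
2 2.993 11.195 20.779
3 2.035 5.177 27.454
final: 27.454 6.919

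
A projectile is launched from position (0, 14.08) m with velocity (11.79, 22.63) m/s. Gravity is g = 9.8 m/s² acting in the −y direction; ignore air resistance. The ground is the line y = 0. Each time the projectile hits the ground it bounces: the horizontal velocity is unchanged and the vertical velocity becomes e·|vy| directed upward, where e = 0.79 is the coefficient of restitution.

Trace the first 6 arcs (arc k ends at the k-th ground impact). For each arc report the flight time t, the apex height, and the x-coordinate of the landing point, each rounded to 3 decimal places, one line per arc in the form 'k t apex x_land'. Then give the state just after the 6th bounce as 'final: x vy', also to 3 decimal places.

Arc 1: start y=14.080, vy=22.630 → t=5.174, apex=40.208, x_land=60.999, impact vy=-28.073
  bounce: vy ← 0.79·28.073 = 22.178
Arc 2: start y=0.000, vy=22.178 → t=4.526, apex=25.094, x_land=114.361, impact vy=-22.178
  bounce: vy ← 0.79·22.178 = 17.520
Arc 3: start y=0.000, vy=17.520 → t=3.576, apex=15.661, x_land=156.516, impact vy=-17.520
  bounce: vy ← 0.79·17.520 = 13.841
Arc 4: start y=0.000, vy=13.841 → t=2.825, apex=9.774, x_land=189.820, impact vy=-13.841
  bounce: vy ← 0.79·13.841 = 10.934
Arc 5: start y=0.000, vy=10.934 → t=2.232, apex=6.100, x_land=216.129, impact vy=-10.934
  bounce: vy ← 0.79·10.934 = 8.638
Arc 6: start y=0.000, vy=8.638 → t=1.763, apex=3.807, x_land=236.914, impact vy=-8.638
  bounce: vy ← 0.79·8.638 = 6.824

1 5.174 40.208 60.999
2 4.526 25.094 114.361
3 3.576 15.661 156.516
4 2.825 9.774 189.820
5 2.232 6.100 216.129
6 1.763 3.807 236.914
final: 236.914 6.824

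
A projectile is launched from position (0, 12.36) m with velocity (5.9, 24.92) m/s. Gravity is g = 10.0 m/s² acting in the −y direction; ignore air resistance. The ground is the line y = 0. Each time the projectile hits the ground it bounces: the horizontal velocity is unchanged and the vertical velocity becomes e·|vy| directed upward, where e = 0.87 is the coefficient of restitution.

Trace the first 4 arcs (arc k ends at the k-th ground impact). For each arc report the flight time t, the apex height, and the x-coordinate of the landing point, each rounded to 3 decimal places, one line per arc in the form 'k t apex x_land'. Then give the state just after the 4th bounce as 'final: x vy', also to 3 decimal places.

1 5.439 43.410 32.087
2 5.127 32.857 62.336
3 4.460 24.870 88.653
4 3.881 18.824 111.549
final: 111.549 16.881

Arc 1: start y=12.360, vy=24.920 → t=5.439, apex=43.410, x_land=32.087, impact vy=-29.465
  bounce: vy ← 0.87·29.465 = 25.635
Arc 2: start y=0.000, vy=25.635 → t=5.127, apex=32.857, x_land=62.336, impact vy=-25.635
  bounce: vy ← 0.87·25.635 = 22.302
Arc 3: start y=0.000, vy=22.302 → t=4.460, apex=24.870, x_land=88.653, impact vy=-22.302
  bounce: vy ← 0.87·22.302 = 19.403
Arc 4: start y=0.000, vy=19.403 → t=3.881, apex=18.824, x_land=111.549, impact vy=-19.403
  bounce: vy ← 0.87·19.403 = 16.881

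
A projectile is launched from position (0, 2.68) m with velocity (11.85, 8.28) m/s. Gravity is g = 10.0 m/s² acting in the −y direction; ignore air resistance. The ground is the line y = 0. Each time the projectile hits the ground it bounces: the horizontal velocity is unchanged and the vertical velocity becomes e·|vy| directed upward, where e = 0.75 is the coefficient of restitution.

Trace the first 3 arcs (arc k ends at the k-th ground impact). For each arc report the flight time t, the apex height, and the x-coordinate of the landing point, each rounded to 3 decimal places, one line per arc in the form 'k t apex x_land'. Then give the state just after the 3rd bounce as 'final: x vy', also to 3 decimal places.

1 1.933 6.108 22.909
2 1.658 3.436 42.555
3 1.243 1.933 57.289
final: 57.289 4.663

Arc 1: start y=2.680, vy=8.280 → t=1.933, apex=6.108, x_land=22.909, impact vy=-11.053
  bounce: vy ← 0.75·11.053 = 8.289
Arc 2: start y=0.000, vy=8.289 → t=1.658, apex=3.436, x_land=42.555, impact vy=-8.289
  bounce: vy ← 0.75·8.289 = 6.217
Arc 3: start y=0.000, vy=6.217 → t=1.243, apex=1.933, x_land=57.289, impact vy=-6.217
  bounce: vy ← 0.75·6.217 = 4.663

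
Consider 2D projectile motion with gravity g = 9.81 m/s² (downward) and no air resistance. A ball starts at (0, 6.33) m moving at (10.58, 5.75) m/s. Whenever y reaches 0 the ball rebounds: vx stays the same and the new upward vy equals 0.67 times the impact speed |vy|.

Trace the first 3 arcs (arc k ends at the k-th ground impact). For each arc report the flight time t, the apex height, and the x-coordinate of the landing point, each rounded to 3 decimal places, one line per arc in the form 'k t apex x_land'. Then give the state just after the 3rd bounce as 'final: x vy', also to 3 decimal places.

1 1.864 8.015 19.726
2 1.713 3.598 37.849
3 1.148 1.615 49.991
final: 49.991 3.772

Arc 1: start y=6.330, vy=5.750 → t=1.864, apex=8.015, x_land=19.726, impact vy=-12.540
  bounce: vy ← 0.67·12.540 = 8.402
Arc 2: start y=0.000, vy=8.402 → t=1.713, apex=3.598, x_land=37.849, impact vy=-8.402
  bounce: vy ← 0.67·8.402 = 5.629
Arc 3: start y=0.000, vy=5.629 → t=1.148, apex=1.615, x_land=49.991, impact vy=-5.629
  bounce: vy ← 0.67·5.629 = 3.772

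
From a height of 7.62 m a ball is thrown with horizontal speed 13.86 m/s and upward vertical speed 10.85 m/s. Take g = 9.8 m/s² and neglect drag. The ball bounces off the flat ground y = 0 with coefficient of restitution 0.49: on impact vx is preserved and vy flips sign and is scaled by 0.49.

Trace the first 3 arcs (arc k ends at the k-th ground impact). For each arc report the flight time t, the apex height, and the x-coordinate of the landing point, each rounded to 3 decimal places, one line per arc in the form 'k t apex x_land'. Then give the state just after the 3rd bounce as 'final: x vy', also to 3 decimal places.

Arc 1: start y=7.620, vy=10.850 → t=2.775, apex=13.626, x_land=38.458, impact vy=-16.342
  bounce: vy ← 0.49·16.342 = 8.008
Arc 2: start y=0.000, vy=8.008 → t=1.634, apex=3.272, x_land=61.108, impact vy=-8.008
  bounce: vy ← 0.49·8.008 = 3.924
Arc 3: start y=0.000, vy=3.924 → t=0.801, apex=0.786, x_land=72.207, impact vy=-3.924
  bounce: vy ← 0.49·3.924 = 1.923

1 2.775 13.626 38.458
2 1.634 3.272 61.108
3 0.801 0.786 72.207
final: 72.207 1.923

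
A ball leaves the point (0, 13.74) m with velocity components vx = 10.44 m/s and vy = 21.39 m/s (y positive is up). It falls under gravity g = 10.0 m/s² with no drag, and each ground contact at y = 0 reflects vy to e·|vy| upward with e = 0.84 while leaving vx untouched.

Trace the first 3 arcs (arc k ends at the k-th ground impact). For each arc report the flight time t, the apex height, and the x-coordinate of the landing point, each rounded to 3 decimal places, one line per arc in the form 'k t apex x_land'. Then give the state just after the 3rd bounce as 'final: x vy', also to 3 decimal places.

Arc 1: start y=13.740, vy=21.390 → t=4.845, apex=36.617, x_land=50.584, impact vy=-27.062
  bounce: vy ← 0.84·27.062 = 22.732
Arc 2: start y=0.000, vy=22.732 → t=4.546, apex=25.837, x_land=98.047, impact vy=-22.732
  bounce: vy ← 0.84·22.732 = 19.095
Arc 3: start y=0.000, vy=19.095 → t=3.819, apex=18.230, x_land=137.917, impact vy=-19.095
  bounce: vy ← 0.84·19.095 = 16.040

1 4.845 36.617 50.584
2 4.546 25.837 98.047
3 3.819 18.230 137.917
final: 137.917 16.040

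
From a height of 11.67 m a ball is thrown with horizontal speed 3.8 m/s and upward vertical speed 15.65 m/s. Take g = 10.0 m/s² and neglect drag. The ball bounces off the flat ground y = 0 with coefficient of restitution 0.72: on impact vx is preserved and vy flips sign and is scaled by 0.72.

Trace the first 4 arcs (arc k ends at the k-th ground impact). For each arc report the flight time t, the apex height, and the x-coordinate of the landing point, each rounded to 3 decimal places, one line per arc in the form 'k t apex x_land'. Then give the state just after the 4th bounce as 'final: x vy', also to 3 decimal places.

1 3.752 23.916 14.258
2 3.149 12.398 26.225
3 2.268 6.427 34.842
4 1.633 3.332 41.046
final: 41.046 5.877

Arc 1: start y=11.670, vy=15.650 → t=3.752, apex=23.916, x_land=14.258, impact vy=-21.871
  bounce: vy ← 0.72·21.871 = 15.747
Arc 2: start y=0.000, vy=15.747 → t=3.149, apex=12.398, x_land=26.225, impact vy=-15.747
  bounce: vy ← 0.72·15.747 = 11.338
Arc 3: start y=0.000, vy=11.338 → t=2.268, apex=6.427, x_land=34.842, impact vy=-11.338
  bounce: vy ← 0.72·11.338 = 8.163
Arc 4: start y=0.000, vy=8.163 → t=1.633, apex=3.332, x_land=41.046, impact vy=-8.163
  bounce: vy ← 0.72·8.163 = 5.877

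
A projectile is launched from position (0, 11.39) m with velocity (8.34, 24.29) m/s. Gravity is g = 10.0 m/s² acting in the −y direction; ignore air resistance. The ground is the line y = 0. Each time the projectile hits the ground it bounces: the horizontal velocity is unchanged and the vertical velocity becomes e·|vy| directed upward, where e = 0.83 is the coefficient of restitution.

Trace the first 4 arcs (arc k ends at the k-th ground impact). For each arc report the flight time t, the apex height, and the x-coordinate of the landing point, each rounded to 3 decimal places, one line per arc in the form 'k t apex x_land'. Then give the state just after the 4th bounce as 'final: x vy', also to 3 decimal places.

1 5.289 40.890 44.108
2 4.747 28.169 83.699
3 3.940 19.406 116.560
4 3.270 13.369 143.834
final: 143.834 13.572

Arc 1: start y=11.390, vy=24.290 → t=5.289, apex=40.890, x_land=44.108, impact vy=-28.597
  bounce: vy ← 0.83·28.597 = 23.736
Arc 2: start y=0.000, vy=23.736 → t=4.747, apex=28.169, x_land=83.699, impact vy=-23.736
  bounce: vy ← 0.83·23.736 = 19.701
Arc 3: start y=0.000, vy=19.701 → t=3.940, apex=19.406, x_land=116.560, impact vy=-19.701
  bounce: vy ← 0.83·19.701 = 16.352
Arc 4: start y=0.000, vy=16.352 → t=3.270, apex=13.369, x_land=143.834, impact vy=-16.352
  bounce: vy ← 0.83·16.352 = 13.572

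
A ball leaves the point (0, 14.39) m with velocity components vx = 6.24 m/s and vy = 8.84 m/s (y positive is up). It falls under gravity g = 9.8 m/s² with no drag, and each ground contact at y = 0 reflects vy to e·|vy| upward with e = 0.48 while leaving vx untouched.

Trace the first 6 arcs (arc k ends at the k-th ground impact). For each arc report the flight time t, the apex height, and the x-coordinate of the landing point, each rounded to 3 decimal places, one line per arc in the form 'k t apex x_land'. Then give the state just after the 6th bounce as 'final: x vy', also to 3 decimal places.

Arc 1: start y=14.390, vy=8.840 → t=2.839, apex=18.377, x_land=17.713, impact vy=-18.979
  bounce: vy ← 0.48·18.979 = 9.110
Arc 2: start y=0.000, vy=9.110 → t=1.859, apex=4.234, x_land=29.314, impact vy=-9.110
  bounce: vy ← 0.48·9.110 = 4.373
Arc 3: start y=0.000, vy=4.373 → t=0.892, apex=0.976, x_land=34.883, impact vy=-4.373
  bounce: vy ← 0.48·4.373 = 2.099
Arc 4: start y=0.000, vy=2.099 → t=0.428, apex=0.225, x_land=37.555, impact vy=-2.099
  bounce: vy ← 0.48·2.099 = 1.007
Arc 5: start y=0.000, vy=1.007 → t=0.206, apex=0.052, x_land=38.838, impact vy=-1.007
  bounce: vy ← 0.48·1.007 = 0.484
Arc 6: start y=0.000, vy=0.484 → t=0.099, apex=0.012, x_land=39.454, impact vy=-0.484
  bounce: vy ← 0.48·0.484 = 0.232

1 2.839 18.377 17.713
2 1.859 4.234 29.314
3 0.892 0.976 34.883
4 0.428 0.225 37.555
5 0.206 0.052 38.838
6 0.099 0.012 39.454
final: 39.454 0.232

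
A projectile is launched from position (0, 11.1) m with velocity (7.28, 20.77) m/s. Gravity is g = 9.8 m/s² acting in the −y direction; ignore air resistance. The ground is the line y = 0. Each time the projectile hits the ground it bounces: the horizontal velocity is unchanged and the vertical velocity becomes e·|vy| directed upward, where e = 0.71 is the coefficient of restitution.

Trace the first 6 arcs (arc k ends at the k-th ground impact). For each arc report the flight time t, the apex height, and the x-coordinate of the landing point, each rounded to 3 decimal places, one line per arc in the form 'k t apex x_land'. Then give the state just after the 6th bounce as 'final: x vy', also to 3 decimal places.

Arc 1: start y=11.100, vy=20.770 → t=4.719, apex=33.110, x_land=34.353, impact vy=-25.475
  bounce: vy ← 0.71·25.475 = 18.087
Arc 2: start y=0.000, vy=18.087 → t=3.691, apex=16.691, x_land=61.225, impact vy=-18.087
  bounce: vy ← 0.71·18.087 = 12.842
Arc 3: start y=0.000, vy=12.842 → t=2.621, apex=8.414, x_land=80.304, impact vy=-12.842
  bounce: vy ← 0.71·12.842 = 9.118
Arc 4: start y=0.000, vy=9.118 → t=1.861, apex=4.241, x_land=93.850, impact vy=-9.118
  bounce: vy ← 0.71·9.118 = 6.474
Arc 5: start y=0.000, vy=6.474 → t=1.321, apex=2.138, x_land=103.468, impact vy=-6.474
  bounce: vy ← 0.71·6.474 = 4.596
Arc 6: start y=0.000, vy=4.596 → t=0.938, apex=1.078, x_land=110.297, impact vy=-4.596
  bounce: vy ← 0.71·4.596 = 3.263

1 4.719 33.110 34.353
2 3.691 16.691 61.225
3 2.621 8.414 80.304
4 1.861 4.241 93.850
5 1.321 2.138 103.468
6 0.938 1.078 110.297
final: 110.297 3.263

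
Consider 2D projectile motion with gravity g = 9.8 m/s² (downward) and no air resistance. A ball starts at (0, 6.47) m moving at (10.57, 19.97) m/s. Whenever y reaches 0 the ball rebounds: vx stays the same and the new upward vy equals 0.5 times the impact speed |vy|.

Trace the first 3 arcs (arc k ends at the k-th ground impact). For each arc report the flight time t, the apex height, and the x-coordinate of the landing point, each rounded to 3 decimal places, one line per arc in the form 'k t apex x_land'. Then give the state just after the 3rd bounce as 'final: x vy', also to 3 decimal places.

1 4.377 26.817 46.267
2 2.339 6.704 70.994
3 1.170 1.676 83.358
final: 83.358 2.866

Arc 1: start y=6.470, vy=19.970 → t=4.377, apex=26.817, x_land=46.267, impact vy=-22.926
  bounce: vy ← 0.5·22.926 = 11.463
Arc 2: start y=0.000, vy=11.463 → t=2.339, apex=6.704, x_land=70.994, impact vy=-11.463
  bounce: vy ← 0.5·11.463 = 5.732
Arc 3: start y=0.000, vy=5.732 → t=1.170, apex=1.676, x_land=83.358, impact vy=-5.732
  bounce: vy ← 0.5·5.732 = 2.866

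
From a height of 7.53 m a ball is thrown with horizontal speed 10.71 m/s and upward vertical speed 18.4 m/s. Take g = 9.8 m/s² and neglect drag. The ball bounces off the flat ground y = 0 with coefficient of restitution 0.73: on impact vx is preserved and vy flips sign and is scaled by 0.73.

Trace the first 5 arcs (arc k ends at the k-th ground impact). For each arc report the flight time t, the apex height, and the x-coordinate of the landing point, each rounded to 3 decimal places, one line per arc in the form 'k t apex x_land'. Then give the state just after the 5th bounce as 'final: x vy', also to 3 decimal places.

1 4.127 24.803 44.205
2 3.285 13.218 79.385
3 2.398 7.044 105.067
4 1.750 3.754 123.814
5 1.278 2.000 137.500
final: 137.500 4.571

Arc 1: start y=7.530, vy=18.400 → t=4.127, apex=24.803, x_land=44.205, impact vy=-22.049
  bounce: vy ← 0.73·22.049 = 16.096
Arc 2: start y=0.000, vy=16.096 → t=3.285, apex=13.218, x_land=79.385, impact vy=-16.096
  bounce: vy ← 0.73·16.096 = 11.750
Arc 3: start y=0.000, vy=11.750 → t=2.398, apex=7.044, x_land=105.067, impact vy=-11.750
  bounce: vy ← 0.73·11.750 = 8.577
Arc 4: start y=0.000, vy=8.577 → t=1.750, apex=3.754, x_land=123.814, impact vy=-8.577
  bounce: vy ← 0.73·8.577 = 6.261
Arc 5: start y=0.000, vy=6.261 → t=1.278, apex=2.000, x_land=137.500, impact vy=-6.261
  bounce: vy ← 0.73·6.261 = 4.571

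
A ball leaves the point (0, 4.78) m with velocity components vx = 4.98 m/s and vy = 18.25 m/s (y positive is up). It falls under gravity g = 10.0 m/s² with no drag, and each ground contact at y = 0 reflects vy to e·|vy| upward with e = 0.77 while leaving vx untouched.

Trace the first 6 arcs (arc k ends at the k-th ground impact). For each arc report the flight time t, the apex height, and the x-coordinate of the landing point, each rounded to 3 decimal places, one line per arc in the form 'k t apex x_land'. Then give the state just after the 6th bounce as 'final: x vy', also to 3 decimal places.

Arc 1: start y=4.780, vy=18.250 → t=3.895, apex=21.433, x_land=19.399, impact vy=-20.704
  bounce: vy ← 0.77·20.704 = 15.942
Arc 2: start y=0.000, vy=15.942 → t=3.188, apex=12.708, x_land=35.278, impact vy=-15.942
  bounce: vy ← 0.77·15.942 = 12.276
Arc 3: start y=0.000, vy=12.276 → t=2.455, apex=7.534, x_land=47.504, impact vy=-12.276
  bounce: vy ← 0.77·12.276 = 9.452
Arc 4: start y=0.000, vy=9.452 → t=1.890, apex=4.467, x_land=56.918, impact vy=-9.452
  bounce: vy ← 0.77·9.452 = 7.278
Arc 5: start y=0.000, vy=7.278 → t=1.456, apex=2.649, x_land=64.167, impact vy=-7.278
  bounce: vy ← 0.77·7.278 = 5.604
Arc 6: start y=0.000, vy=5.604 → t=1.121, apex=1.570, x_land=69.749, impact vy=-5.604
  bounce: vy ← 0.77·5.604 = 4.315

1 3.895 21.433 19.399
2 3.188 12.708 35.278
3 2.455 7.534 47.504
4 1.890 4.467 56.918
5 1.456 2.649 64.167
6 1.121 1.570 69.749
final: 69.749 4.315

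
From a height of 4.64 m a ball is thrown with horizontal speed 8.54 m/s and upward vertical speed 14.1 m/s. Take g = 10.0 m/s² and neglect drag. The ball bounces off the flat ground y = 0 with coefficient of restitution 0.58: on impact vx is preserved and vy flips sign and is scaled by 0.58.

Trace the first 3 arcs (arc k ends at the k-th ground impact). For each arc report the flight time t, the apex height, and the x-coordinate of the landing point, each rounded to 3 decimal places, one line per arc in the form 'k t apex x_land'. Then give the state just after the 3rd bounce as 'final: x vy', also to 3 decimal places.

Arc 1: start y=4.640, vy=14.100 → t=3.118, apex=14.581, x_land=26.625, impact vy=-17.077
  bounce: vy ← 0.58·17.077 = 9.904
Arc 2: start y=0.000, vy=9.904 → t=1.981, apex=4.905, x_land=43.542, impact vy=-9.904
  bounce: vy ← 0.58·9.904 = 5.745
Arc 3: start y=0.000, vy=5.745 → t=1.149, apex=1.650, x_land=53.353, impact vy=-5.745
  bounce: vy ← 0.58·5.745 = 3.332

1 3.118 14.581 26.625
2 1.981 4.905 43.542
3 1.149 1.650 53.353
final: 53.353 3.332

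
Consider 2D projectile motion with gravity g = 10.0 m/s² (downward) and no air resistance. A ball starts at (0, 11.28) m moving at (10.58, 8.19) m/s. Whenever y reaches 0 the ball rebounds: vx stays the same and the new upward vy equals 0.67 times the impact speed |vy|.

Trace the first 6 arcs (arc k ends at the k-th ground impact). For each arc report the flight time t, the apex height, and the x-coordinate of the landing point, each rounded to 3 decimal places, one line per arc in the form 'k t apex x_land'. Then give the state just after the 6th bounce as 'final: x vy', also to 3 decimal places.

1 2.530 14.634 26.765
2 2.292 6.569 51.019
3 1.536 2.949 67.269
4 1.029 1.324 78.157
5 0.689 0.594 85.452
6 0.462 0.267 90.339
final: 90.339 1.548

Arc 1: start y=11.280, vy=8.190 → t=2.530, apex=14.634, x_land=26.765, impact vy=-17.108
  bounce: vy ← 0.67·17.108 = 11.462
Arc 2: start y=0.000, vy=11.462 → t=2.292, apex=6.569, x_land=51.019, impact vy=-11.462
  bounce: vy ← 0.67·11.462 = 7.680
Arc 3: start y=0.000, vy=7.680 → t=1.536, apex=2.949, x_land=67.269, impact vy=-7.680
  bounce: vy ← 0.67·7.680 = 5.145
Arc 4: start y=0.000, vy=5.145 → t=1.029, apex=1.324, x_land=78.157, impact vy=-5.145
  bounce: vy ← 0.67·5.145 = 3.447
Arc 5: start y=0.000, vy=3.447 → t=0.689, apex=0.594, x_land=85.452, impact vy=-3.447
  bounce: vy ← 0.67·3.447 = 2.310
Arc 6: start y=0.000, vy=2.310 → t=0.462, apex=0.267, x_land=90.339, impact vy=-2.310
  bounce: vy ← 0.67·2.310 = 1.548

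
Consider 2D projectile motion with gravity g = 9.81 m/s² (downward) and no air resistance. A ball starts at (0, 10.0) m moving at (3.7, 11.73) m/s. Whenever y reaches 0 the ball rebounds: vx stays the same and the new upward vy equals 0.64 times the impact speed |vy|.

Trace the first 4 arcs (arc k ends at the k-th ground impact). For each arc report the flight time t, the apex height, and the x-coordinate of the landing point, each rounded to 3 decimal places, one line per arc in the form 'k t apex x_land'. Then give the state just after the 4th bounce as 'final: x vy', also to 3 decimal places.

1 3.058 17.013 11.315
2 2.384 6.968 20.135
3 1.526 2.854 25.780
4 0.976 1.169 29.393
final: 29.393 3.065

Arc 1: start y=10.000, vy=11.730 → t=3.058, apex=17.013, x_land=11.315, impact vy=-18.270
  bounce: vy ← 0.64·18.270 = 11.693
Arc 2: start y=0.000, vy=11.693 → t=2.384, apex=6.968, x_land=20.135, impact vy=-11.693
  bounce: vy ← 0.64·11.693 = 7.483
Arc 3: start y=0.000, vy=7.483 → t=1.526, apex=2.854, x_land=25.780, impact vy=-7.483
  bounce: vy ← 0.64·7.483 = 4.789
Arc 4: start y=0.000, vy=4.789 → t=0.976, apex=1.169, x_land=29.393, impact vy=-4.789
  bounce: vy ← 0.64·4.789 = 3.065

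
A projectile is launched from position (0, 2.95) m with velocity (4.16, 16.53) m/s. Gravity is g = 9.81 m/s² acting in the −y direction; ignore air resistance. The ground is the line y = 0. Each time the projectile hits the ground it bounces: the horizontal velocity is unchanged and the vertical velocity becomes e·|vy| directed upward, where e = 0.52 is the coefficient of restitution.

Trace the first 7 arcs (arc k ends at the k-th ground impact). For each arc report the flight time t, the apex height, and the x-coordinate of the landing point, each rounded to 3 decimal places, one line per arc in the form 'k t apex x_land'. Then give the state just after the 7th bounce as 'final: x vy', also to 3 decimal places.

1 3.540 16.877 14.726
2 1.929 4.563 22.751
3 1.003 1.234 26.924
4 0.522 0.334 29.094
5 0.271 0.090 30.223
6 0.141 0.024 30.809
7 0.073 0.007 31.115
final: 31.115 0.187

Arc 1: start y=2.950, vy=16.530 → t=3.540, apex=16.877, x_land=14.726, impact vy=-18.197
  bounce: vy ← 0.52·18.197 = 9.462
Arc 2: start y=0.000, vy=9.462 → t=1.929, apex=4.563, x_land=22.751, impact vy=-9.462
  bounce: vy ← 0.52·9.462 = 4.920
Arc 3: start y=0.000, vy=4.920 → t=1.003, apex=1.234, x_land=26.924, impact vy=-4.920
  bounce: vy ← 0.52·4.920 = 2.559
Arc 4: start y=0.000, vy=2.559 → t=0.522, apex=0.334, x_land=29.094, impact vy=-2.559
  bounce: vy ← 0.52·2.559 = 1.330
Arc 5: start y=0.000, vy=1.330 → t=0.271, apex=0.090, x_land=30.223, impact vy=-1.330
  bounce: vy ← 0.52·1.330 = 0.692
Arc 6: start y=0.000, vy=0.692 → t=0.141, apex=0.024, x_land=30.809, impact vy=-0.692
  bounce: vy ← 0.52·0.692 = 0.360
Arc 7: start y=0.000, vy=0.360 → t=0.073, apex=0.007, x_land=31.115, impact vy=-0.360
  bounce: vy ← 0.52·0.360 = 0.187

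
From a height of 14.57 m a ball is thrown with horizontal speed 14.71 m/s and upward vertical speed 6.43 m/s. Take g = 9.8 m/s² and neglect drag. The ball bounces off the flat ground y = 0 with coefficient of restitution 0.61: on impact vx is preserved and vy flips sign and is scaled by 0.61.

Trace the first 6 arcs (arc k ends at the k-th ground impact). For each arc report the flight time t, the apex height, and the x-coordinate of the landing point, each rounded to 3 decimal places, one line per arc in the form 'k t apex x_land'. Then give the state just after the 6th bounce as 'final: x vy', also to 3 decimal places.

Arc 1: start y=14.570, vy=6.430 → t=2.501, apex=16.679, x_land=36.791, impact vy=-18.081
  bounce: vy ← 0.61·18.081 = 11.029
Arc 2: start y=0.000, vy=11.029 → t=2.251, apex=6.206, x_land=69.902, impact vy=-11.029
  bounce: vy ← 0.61·11.029 = 6.728
Arc 3: start y=0.000, vy=6.728 → t=1.373, apex=2.309, x_land=90.099, impact vy=-6.728
  bounce: vy ← 0.61·6.728 = 4.104
Arc 4: start y=0.000, vy=4.104 → t=0.838, apex=0.859, x_land=102.420, impact vy=-4.104
  bounce: vy ← 0.61·4.104 = 2.503
Arc 5: start y=0.000, vy=2.503 → t=0.511, apex=0.320, x_land=109.935, impact vy=-2.503
  bounce: vy ← 0.61·2.503 = 1.527
Arc 6: start y=0.000, vy=1.527 → t=0.312, apex=0.119, x_land=114.519, impact vy=-1.527
  bounce: vy ← 0.61·1.527 = 0.932

1 2.501 16.679 36.791
2 2.251 6.206 69.902
3 1.373 2.309 90.099
4 0.838 0.859 102.420
5 0.511 0.320 109.935
6 0.312 0.119 114.519
final: 114.519 0.932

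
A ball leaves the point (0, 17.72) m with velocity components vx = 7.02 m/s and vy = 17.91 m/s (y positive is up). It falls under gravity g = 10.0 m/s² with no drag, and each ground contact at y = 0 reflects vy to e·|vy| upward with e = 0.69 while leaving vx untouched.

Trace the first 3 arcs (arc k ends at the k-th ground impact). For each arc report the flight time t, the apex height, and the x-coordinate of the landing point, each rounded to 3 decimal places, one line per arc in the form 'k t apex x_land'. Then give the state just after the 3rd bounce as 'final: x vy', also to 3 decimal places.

Arc 1: start y=17.720, vy=17.910 → t=4.389, apex=33.758, x_land=30.814, impact vy=-25.984
  bounce: vy ← 0.69·25.984 = 17.929
Arc 2: start y=0.000, vy=17.929 → t=3.586, apex=16.072, x_land=55.986, impact vy=-17.929
  bounce: vy ← 0.69·17.929 = 12.371
Arc 3: start y=0.000, vy=12.371 → t=2.474, apex=7.652, x_land=73.355, impact vy=-12.371
  bounce: vy ← 0.69·12.371 = 8.536

1 4.389 33.758 30.814
2 3.586 16.072 55.986
3 2.474 7.652 73.355
final: 73.355 8.536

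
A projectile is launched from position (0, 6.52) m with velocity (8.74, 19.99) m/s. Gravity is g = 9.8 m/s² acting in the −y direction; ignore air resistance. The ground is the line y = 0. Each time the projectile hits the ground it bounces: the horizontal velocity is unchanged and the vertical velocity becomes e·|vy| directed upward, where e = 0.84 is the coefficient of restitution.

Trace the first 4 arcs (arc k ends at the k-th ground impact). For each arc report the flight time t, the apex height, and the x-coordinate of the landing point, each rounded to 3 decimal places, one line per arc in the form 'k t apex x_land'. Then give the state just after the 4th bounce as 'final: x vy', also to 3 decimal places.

Arc 1: start y=6.520, vy=19.990 → t=4.383, apex=26.908, x_land=38.309, impact vy=-22.965
  bounce: vy ← 0.84·22.965 = 19.291
Arc 2: start y=0.000, vy=19.291 → t=3.937, apex=18.986, x_land=72.717, impact vy=-19.291
  bounce: vy ← 0.84·19.291 = 16.204
Arc 3: start y=0.000, vy=16.204 → t=3.307, apex=13.397, x_land=101.620, impact vy=-16.204
  bounce: vy ← 0.84·16.204 = 13.611
Arc 4: start y=0.000, vy=13.611 → t=2.778, apex=9.453, x_land=125.898, impact vy=-13.611
  bounce: vy ← 0.84·13.611 = 11.434

1 4.383 26.908 38.309
2 3.937 18.986 72.717
3 3.307 13.397 101.620
4 2.778 9.453 125.898
final: 125.898 11.434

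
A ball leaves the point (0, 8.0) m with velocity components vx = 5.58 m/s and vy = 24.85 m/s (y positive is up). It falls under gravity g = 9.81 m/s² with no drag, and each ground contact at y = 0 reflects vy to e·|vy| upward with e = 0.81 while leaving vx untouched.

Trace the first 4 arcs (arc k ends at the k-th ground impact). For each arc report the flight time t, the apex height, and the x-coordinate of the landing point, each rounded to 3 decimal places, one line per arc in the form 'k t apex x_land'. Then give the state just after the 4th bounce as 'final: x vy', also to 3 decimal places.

Arc 1: start y=8.000, vy=24.850 → t=5.370, apex=39.474, x_land=29.965, impact vy=-27.830
  bounce: vy ← 0.81·27.830 = 22.542
Arc 2: start y=0.000, vy=22.542 → t=4.596, apex=25.899, x_land=55.609, impact vy=-22.542
  bounce: vy ← 0.81·22.542 = 18.259
Arc 3: start y=0.000, vy=18.259 → t=3.723, apex=16.992, x_land=76.380, impact vy=-18.259
  bounce: vy ← 0.81·18.259 = 14.790
Arc 4: start y=0.000, vy=14.790 → t=3.015, apex=11.149, x_land=93.205, impact vy=-14.790
  bounce: vy ← 0.81·14.790 = 11.980

1 5.370 39.474 29.965
2 4.596 25.899 55.609
3 3.723 16.992 76.380
4 3.015 11.149 93.205
final: 93.205 11.980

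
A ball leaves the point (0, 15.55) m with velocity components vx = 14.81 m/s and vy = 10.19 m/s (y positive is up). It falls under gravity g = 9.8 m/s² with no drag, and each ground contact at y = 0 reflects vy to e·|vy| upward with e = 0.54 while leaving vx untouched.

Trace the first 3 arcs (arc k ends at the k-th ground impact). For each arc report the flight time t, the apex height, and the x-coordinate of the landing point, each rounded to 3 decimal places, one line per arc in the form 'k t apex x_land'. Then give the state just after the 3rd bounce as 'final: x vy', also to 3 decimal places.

Arc 1: start y=15.550, vy=10.190 → t=3.102, apex=20.848, x_land=45.948, impact vy=-20.214
  bounce: vy ← 0.54·20.214 = 10.916
Arc 2: start y=0.000, vy=10.916 → t=2.228, apex=6.079, x_land=78.940, impact vy=-10.916
  bounce: vy ← 0.54·10.916 = 5.894
Arc 3: start y=0.000, vy=5.894 → t=1.203, apex=1.773, x_land=96.756, impact vy=-5.894
  bounce: vy ← 0.54·5.894 = 3.183

1 3.102 20.848 45.948
2 2.228 6.079 78.940
3 1.203 1.773 96.756
final: 96.756 3.183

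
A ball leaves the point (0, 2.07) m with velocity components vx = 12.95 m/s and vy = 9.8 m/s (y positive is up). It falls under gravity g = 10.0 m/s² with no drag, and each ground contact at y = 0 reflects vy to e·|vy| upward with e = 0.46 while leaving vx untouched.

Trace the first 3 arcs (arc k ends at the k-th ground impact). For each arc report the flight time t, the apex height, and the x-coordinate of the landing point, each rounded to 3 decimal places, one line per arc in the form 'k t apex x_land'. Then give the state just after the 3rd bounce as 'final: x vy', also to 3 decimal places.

Arc 1: start y=2.070, vy=9.800 → t=2.152, apex=6.872, x_land=27.873, impact vy=-11.723
  bounce: vy ← 0.46·11.723 = 5.393
Arc 2: start y=0.000, vy=5.393 → t=1.079, apex=1.454, x_land=41.840, impact vy=-5.393
  bounce: vy ← 0.46·5.393 = 2.481
Arc 3: start y=0.000, vy=2.481 → t=0.496, apex=0.308, x_land=48.265, impact vy=-2.481
  bounce: vy ← 0.46·2.481 = 1.141

1 2.152 6.872 27.873
2 1.079 1.454 41.840
3 0.496 0.308 48.265
final: 48.265 1.141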